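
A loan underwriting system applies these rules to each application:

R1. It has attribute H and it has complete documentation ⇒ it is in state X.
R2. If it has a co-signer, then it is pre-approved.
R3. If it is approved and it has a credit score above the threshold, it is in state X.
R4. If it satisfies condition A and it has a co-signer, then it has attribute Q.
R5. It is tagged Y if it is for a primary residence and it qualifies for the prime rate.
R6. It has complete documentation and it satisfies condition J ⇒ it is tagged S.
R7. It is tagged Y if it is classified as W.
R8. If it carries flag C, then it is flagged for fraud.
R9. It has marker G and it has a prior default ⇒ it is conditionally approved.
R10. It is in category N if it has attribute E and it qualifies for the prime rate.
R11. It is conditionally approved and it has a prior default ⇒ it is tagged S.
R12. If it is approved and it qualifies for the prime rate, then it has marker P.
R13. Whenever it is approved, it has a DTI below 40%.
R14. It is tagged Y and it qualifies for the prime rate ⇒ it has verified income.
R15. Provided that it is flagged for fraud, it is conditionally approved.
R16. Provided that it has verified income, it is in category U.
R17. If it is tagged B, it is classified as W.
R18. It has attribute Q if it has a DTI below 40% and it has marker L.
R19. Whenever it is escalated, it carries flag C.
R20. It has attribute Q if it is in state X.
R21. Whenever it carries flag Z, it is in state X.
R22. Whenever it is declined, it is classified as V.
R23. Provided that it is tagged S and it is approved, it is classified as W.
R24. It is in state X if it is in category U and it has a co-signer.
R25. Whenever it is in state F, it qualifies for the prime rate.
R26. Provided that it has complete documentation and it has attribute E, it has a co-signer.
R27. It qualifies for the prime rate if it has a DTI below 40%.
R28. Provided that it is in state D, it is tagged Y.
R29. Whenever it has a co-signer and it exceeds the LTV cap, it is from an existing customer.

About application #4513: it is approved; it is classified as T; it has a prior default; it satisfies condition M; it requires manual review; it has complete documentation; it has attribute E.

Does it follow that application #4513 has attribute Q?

No

Forward chaining from the given facts derives: has a DTI below 40%, has a co-signer, qualifies for the prime rate, is pre-approved, is in category N, has marker P.
Rules concluding "it has attribute Q": R4 needs "it satisfies condition A"; R18 needs "it has marker L"; R20 needs "it is in state X" — none of these are established.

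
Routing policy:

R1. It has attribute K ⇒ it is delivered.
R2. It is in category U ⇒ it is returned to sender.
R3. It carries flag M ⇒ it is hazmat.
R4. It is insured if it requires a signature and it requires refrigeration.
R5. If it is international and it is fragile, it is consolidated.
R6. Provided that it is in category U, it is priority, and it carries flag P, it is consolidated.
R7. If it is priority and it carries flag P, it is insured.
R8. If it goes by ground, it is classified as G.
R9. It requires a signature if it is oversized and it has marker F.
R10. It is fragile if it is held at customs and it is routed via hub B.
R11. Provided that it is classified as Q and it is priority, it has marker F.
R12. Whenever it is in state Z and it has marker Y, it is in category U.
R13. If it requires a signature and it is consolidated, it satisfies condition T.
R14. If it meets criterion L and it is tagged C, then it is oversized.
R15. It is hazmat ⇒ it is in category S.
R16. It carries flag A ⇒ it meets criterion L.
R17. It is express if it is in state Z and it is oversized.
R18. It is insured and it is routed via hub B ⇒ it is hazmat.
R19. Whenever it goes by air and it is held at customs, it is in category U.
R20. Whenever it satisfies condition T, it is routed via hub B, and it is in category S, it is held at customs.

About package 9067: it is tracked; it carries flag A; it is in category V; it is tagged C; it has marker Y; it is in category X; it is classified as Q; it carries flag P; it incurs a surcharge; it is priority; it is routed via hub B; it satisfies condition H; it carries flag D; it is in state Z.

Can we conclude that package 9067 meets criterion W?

No

Forward chaining from the given facts derives: is insured, has marker F, is in category U, meets criterion L, is hazmat, is returned to sender, is consolidated, is oversized, is in category S, is express, requires a signature, satisfies condition T, is held at customs, is fragile.
No rule has "it meets criterion W" as its conclusion, and it is not among the given facts.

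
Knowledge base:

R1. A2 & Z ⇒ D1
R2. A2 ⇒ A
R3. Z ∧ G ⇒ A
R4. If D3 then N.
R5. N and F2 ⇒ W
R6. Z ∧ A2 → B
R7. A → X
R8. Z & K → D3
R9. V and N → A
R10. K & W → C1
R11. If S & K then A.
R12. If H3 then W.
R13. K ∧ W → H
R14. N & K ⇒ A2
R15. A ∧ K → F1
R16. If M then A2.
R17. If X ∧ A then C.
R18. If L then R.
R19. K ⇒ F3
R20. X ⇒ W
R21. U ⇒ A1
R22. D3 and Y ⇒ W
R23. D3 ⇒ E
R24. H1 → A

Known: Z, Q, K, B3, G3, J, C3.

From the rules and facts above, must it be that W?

D3  (by R8: Z, K)
N  (by R4: D3)
A2  (by R14: N, K)
A  (by R2: A2)
X  (by R7: A)
W  (by R20: X)

Yes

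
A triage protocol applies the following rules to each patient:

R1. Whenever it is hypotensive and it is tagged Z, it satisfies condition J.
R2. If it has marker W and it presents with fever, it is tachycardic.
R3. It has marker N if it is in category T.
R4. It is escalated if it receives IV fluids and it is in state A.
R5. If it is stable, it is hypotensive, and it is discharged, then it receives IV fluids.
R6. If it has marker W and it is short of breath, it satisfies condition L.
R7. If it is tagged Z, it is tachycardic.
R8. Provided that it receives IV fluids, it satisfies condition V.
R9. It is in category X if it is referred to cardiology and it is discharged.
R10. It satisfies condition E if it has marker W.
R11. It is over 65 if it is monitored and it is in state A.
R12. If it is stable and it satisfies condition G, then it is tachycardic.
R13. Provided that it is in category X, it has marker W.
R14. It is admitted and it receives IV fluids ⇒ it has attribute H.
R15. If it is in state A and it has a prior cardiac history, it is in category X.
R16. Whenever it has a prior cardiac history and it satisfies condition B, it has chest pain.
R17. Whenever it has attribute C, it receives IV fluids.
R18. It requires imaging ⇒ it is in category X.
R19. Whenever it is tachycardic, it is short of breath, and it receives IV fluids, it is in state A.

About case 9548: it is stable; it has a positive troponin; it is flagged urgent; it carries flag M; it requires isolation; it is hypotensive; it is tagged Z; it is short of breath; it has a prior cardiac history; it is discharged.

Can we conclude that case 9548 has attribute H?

Forward chaining from the given facts derives: satisfies condition J, receives IV fluids, is tachycardic, satisfies condition V, is in state A, is escalated, is in category X, has marker W, satisfies condition L, satisfies condition E.
The only rule concluding "it has attribute H" is R14, which needs "it is admitted"; that is never established.

No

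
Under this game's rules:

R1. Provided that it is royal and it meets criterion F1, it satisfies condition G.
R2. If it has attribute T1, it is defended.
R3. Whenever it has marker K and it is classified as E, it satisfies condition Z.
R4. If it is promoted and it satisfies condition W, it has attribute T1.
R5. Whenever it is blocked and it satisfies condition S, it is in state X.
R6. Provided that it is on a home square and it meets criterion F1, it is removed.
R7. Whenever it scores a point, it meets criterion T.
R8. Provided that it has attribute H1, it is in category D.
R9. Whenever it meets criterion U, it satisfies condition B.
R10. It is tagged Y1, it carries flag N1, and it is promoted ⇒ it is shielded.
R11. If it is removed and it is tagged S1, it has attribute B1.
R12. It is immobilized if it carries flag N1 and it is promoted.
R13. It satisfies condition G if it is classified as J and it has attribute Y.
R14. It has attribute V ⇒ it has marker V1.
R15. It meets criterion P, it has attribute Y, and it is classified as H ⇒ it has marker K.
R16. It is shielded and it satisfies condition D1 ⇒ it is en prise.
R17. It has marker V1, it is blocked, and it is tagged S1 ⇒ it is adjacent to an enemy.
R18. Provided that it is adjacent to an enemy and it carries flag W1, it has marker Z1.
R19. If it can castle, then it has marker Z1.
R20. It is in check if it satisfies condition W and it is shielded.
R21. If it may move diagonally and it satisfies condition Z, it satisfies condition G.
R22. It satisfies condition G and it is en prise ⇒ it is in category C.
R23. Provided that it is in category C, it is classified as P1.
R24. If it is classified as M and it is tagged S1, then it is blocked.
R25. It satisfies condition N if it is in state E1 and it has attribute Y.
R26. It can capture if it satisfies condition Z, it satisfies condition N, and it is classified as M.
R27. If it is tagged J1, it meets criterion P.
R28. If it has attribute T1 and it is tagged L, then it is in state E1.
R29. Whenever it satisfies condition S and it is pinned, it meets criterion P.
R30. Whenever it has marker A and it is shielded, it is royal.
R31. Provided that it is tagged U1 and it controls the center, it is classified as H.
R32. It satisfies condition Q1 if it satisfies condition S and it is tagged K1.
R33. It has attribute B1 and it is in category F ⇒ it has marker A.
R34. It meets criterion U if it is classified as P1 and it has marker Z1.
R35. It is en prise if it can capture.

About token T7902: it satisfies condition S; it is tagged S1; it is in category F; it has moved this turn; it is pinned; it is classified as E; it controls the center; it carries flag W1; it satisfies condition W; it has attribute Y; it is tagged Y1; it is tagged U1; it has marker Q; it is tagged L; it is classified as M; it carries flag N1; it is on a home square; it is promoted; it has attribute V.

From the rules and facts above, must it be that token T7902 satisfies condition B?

No

Forward chaining from the given facts derives: has attribute T1, is shielded, is immobilized, has marker V1, is in check, is blocked, is in state E1, meets criterion P, is classified as H, is defended, is in state X, has marker K, is adjacent to an enemy, has marker Z1, satisfies condition N, satisfies condition Z, can capture, is en prise.
The only rule concluding "it satisfies condition B" is R9, which needs "it meets criterion U"; that is never established.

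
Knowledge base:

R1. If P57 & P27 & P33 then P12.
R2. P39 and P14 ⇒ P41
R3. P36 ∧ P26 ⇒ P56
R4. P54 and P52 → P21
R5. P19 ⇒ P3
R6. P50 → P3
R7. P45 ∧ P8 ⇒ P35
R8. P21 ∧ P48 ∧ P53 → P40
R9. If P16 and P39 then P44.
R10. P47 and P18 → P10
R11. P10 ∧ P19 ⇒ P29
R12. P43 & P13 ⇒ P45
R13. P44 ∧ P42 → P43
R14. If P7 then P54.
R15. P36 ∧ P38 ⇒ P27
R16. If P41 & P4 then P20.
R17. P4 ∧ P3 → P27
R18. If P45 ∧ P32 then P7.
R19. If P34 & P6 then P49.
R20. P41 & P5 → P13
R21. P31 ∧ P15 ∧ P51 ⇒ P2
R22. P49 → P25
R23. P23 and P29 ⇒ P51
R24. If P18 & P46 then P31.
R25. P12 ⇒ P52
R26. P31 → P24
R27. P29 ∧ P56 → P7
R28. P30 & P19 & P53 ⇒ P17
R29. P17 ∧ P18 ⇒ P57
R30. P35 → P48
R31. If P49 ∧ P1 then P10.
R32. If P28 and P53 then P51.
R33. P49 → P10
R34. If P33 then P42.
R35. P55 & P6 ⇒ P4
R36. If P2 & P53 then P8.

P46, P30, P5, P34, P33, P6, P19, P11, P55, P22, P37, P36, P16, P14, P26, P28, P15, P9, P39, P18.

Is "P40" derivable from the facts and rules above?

No

Forward chaining from the given facts derives: P41, P56, P3, P44, P49, P13, P25, P31, P24, P10, P42, P4, P29, P43, P20, P27, P7, P45, P54.
The only rule concluding P40 is R8, which needs P21; that is never established.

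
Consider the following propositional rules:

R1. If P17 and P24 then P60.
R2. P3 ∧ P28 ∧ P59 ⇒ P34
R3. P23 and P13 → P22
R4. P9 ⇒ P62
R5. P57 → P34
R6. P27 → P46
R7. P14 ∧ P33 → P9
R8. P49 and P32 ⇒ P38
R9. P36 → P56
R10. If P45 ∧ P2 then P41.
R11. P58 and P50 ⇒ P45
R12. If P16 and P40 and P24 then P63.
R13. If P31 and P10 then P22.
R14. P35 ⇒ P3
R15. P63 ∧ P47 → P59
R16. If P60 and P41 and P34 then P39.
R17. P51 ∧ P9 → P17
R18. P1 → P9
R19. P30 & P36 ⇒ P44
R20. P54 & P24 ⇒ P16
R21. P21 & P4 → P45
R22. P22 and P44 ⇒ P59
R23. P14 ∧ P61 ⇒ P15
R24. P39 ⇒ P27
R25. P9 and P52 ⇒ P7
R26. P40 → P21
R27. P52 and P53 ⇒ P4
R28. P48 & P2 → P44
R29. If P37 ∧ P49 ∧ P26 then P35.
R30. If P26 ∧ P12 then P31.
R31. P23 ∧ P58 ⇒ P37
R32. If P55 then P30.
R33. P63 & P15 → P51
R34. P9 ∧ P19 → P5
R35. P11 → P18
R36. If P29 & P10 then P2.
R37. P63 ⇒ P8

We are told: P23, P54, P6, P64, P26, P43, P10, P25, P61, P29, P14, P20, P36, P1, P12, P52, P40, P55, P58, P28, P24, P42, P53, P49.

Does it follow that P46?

Yes

P9  (by R18: P1)
P16  (by R20: P54, P24)
P15  (by R23: P14, P61)
P21  (by R26: P40)
P4  (by R27: P52, P53)
P31  (by R30: P26, P12)
P37  (by R31: P23, P58)
P30  (by R32: P55)
P2  (by R36: P29, P10)
P63  (by R12: P16, P40, P24)
P22  (by R13: P31, P10)
P44  (by R19: P30, P36)
P45  (by R21: P21, P4)
P59  (by R22: P22, P44)
P35  (by R29: P37, P49, P26)
P51  (by R33: P63, P15)
P41  (by R10: P45, P2)
P3  (by R14: P35)
P17  (by R17: P51, P9)
P60  (by R1: P17, P24)
P34  (by R2: P3, P28, P59)
P39  (by R16: P60, P41, P34)
P27  (by R24: P39)
P46  (by R6: P27)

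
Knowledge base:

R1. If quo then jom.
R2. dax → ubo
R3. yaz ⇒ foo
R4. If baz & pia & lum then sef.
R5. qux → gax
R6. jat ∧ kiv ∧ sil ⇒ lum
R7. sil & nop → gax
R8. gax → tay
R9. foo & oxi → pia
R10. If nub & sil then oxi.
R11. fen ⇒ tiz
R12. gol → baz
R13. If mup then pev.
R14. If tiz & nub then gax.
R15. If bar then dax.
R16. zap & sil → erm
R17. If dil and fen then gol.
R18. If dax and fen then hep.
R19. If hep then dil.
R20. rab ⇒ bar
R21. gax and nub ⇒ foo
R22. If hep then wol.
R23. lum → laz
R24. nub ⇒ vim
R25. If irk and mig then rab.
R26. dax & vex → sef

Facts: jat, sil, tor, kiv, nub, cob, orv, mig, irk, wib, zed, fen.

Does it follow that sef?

lum  (by R6: jat, kiv, sil)
oxi  (by R10: nub, sil)
tiz  (by R11: fen)
gax  (by R14: tiz, nub)
foo  (by R21: gax, nub)
rab  (by R25: irk, mig)
pia  (by R9: foo, oxi)
bar  (by R20: rab)
dax  (by R15: bar)
hep  (by R18: dax, fen)
dil  (by R19: hep)
gol  (by R17: dil, fen)
baz  (by R12: gol)
sef  (by R4: baz, pia, lum)

Yes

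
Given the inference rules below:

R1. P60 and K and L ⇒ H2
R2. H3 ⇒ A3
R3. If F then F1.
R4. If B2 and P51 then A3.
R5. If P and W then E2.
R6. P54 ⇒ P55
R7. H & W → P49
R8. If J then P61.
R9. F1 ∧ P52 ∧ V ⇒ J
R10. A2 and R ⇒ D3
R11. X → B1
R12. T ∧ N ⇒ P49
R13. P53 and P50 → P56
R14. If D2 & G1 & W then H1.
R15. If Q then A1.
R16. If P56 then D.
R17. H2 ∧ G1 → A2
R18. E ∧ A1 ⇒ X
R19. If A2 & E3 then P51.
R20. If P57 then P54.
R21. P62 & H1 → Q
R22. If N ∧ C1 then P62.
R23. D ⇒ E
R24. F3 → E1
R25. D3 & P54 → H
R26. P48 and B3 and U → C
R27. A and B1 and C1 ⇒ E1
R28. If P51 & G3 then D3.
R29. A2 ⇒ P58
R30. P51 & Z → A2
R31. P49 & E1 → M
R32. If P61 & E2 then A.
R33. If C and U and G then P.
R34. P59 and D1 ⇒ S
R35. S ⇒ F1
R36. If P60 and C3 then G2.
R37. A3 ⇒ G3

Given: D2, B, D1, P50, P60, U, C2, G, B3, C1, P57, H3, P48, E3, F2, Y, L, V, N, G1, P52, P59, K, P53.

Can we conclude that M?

Forward chaining from the given facts derives: H2, A3, P56, D, A2, P51, P54, P62, E, C, P58, P, S, F1, G3, P55, J, D3, P61, H.
The only rule concluding M is R31, which needs P49; that is never established.

No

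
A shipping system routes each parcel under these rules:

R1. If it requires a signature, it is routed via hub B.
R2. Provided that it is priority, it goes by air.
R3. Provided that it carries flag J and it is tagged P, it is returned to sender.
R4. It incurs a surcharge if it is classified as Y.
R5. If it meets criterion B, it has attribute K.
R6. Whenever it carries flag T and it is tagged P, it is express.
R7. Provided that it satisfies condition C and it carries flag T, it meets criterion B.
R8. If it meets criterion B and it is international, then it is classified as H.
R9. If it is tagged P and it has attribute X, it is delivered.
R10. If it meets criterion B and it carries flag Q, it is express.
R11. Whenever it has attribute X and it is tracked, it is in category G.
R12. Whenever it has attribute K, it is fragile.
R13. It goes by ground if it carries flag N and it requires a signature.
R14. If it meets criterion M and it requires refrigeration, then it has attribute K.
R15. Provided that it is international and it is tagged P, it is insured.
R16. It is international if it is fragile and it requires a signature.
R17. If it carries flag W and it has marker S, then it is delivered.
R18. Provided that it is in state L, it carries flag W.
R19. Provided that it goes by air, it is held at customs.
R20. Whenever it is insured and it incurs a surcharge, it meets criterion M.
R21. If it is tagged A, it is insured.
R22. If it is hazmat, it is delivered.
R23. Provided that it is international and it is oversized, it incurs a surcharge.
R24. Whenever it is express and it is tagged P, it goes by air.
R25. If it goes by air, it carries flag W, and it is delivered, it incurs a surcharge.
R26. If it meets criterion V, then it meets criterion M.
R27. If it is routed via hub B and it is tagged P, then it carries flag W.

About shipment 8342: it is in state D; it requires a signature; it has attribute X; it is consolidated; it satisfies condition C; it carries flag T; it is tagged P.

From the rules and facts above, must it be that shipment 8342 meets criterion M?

By R1 (it requires a signature): it is routed via hub B.
By R6 (it carries flag T, it is tagged P): it is express.
By R7 (it satisfies condition C, it carries flag T): it meets criterion B.
By R9 (it is tagged P, it has attribute X): it is delivered.
By R24 (it is express, it is tagged P): it goes by air.
By R27 (it is routed via hub B, it is tagged P): it carries flag W.
By R5 (it meets criterion B): it has attribute K.
By R12 (it has attribute K): it is fragile.
By R16 (it is fragile, it requires a signature): it is international.
By R25 (it goes by air, it carries flag W, it is delivered): it incurs a surcharge.
By R15 (it is international, it is tagged P): it is insured.
By R20 (it is insured, it incurs a surcharge): it meets criterion M.

Yes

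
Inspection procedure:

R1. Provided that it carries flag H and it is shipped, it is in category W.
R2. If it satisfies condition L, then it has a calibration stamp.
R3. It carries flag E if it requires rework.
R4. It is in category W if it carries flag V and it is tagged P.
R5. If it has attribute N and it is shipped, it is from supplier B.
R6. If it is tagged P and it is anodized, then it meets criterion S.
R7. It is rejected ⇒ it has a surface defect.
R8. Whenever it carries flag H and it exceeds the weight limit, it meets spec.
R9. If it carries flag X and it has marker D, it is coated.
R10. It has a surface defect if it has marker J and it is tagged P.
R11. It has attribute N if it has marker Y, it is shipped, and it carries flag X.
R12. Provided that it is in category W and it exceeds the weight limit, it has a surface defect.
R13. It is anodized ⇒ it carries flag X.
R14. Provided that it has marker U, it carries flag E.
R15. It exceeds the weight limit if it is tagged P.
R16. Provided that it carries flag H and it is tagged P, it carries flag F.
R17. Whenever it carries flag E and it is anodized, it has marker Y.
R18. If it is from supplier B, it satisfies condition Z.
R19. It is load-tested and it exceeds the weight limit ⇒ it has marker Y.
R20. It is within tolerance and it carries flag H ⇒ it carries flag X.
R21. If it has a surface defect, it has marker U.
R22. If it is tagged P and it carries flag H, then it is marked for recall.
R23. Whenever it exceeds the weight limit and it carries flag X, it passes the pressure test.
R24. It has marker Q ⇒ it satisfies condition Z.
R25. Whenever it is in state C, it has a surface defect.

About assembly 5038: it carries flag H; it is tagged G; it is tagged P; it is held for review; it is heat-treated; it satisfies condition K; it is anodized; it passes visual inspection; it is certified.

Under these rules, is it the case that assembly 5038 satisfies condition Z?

No

Forward chaining from the given facts derives: meets criterion S, carries flag X, exceeds the weight limit, carries flag F, is marked for recall, passes the pressure test, meets spec.
Rules concluding "it satisfies condition Z": R18 needs "it is from supplier B"; R24 needs "it has marker Q" — none of these are established.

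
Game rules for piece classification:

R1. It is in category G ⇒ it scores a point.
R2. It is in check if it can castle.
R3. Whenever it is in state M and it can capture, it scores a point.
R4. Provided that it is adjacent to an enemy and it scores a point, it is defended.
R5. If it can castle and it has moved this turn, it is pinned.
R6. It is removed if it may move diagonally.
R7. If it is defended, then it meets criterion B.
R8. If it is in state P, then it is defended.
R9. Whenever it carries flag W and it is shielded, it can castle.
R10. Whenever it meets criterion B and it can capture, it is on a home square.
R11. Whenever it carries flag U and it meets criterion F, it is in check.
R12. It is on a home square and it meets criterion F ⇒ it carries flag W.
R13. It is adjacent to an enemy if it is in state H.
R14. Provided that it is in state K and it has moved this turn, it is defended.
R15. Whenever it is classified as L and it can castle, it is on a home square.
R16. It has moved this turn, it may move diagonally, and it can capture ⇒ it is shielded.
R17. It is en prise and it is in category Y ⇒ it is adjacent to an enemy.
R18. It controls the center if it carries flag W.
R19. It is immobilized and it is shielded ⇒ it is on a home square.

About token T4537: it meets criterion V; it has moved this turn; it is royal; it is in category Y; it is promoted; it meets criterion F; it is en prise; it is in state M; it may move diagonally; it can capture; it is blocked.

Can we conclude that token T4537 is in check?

By R3 (it is in state M, it can capture): it scores a point.
By R16 (it has moved this turn, it may move diagonally, it can capture): it is shielded.
By R17 (it is en prise, it is in category Y): it is adjacent to an enemy.
By R4 (it is adjacent to an enemy, it scores a point): it is defended.
By R7 (it is defended): it meets criterion B.
By R10 (it meets criterion B, it can capture): it is on a home square.
By R12 (it is on a home square, it meets criterion F): it carries flag W.
By R9 (it carries flag W, it is shielded): it can castle.
By R2 (it can castle): it is in check.

Yes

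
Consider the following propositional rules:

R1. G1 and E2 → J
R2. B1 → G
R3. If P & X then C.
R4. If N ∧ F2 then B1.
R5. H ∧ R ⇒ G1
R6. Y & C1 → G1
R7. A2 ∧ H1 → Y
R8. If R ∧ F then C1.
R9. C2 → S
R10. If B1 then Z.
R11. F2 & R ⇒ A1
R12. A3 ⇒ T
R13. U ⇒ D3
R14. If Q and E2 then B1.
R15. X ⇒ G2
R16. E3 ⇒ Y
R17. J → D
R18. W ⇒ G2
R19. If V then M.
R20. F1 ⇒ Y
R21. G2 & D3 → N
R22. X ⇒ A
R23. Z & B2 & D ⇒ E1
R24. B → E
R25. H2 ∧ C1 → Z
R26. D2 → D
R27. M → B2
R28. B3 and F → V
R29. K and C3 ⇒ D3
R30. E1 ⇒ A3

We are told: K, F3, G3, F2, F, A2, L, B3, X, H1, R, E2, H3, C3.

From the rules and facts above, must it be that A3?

Yes

Y  (by R7: A2, H1)
C1  (by R8: R, F)
G2  (by R15: X)
V  (by R28: B3, F)
D3  (by R29: K, C3)
G1  (by R6: Y, C1)
M  (by R19: V)
N  (by R21: G2, D3)
B2  (by R27: M)
J  (by R1: G1, E2)
B1  (by R4: N, F2)
Z  (by R10: B1)
D  (by R17: J)
E1  (by R23: Z, B2, D)
A3  (by R30: E1)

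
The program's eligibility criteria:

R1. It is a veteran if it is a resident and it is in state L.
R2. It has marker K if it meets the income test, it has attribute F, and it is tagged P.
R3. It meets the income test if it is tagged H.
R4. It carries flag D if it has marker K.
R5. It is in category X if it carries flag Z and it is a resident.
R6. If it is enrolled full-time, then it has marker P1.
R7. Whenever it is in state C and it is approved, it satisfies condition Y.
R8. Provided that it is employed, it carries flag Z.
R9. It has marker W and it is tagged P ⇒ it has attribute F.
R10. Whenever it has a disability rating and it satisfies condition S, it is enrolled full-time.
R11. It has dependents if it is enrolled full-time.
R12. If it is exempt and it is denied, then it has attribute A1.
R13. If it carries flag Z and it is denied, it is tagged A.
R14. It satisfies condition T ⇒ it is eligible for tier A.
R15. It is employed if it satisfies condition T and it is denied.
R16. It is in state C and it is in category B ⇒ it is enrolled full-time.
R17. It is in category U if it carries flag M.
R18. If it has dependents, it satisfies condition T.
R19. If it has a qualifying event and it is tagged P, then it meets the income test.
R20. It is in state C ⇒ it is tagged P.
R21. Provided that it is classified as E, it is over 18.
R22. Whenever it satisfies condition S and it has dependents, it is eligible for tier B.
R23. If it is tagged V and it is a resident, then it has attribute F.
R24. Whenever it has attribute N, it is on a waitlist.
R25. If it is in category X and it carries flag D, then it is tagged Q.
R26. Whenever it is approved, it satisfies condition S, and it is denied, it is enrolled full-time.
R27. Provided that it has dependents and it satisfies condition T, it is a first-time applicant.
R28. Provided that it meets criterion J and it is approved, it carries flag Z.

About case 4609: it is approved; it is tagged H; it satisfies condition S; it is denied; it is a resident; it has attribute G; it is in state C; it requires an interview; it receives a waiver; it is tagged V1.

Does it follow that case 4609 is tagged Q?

No

Forward chaining from the given facts derives: meets the income test, satisfies condition Y, is tagged P, is enrolled full-time, has marker P1, has dependents, satisfies condition T, is eligible for tier B, is a first-time applicant, is eligible for tier A, is employed, carries flag Z, is tagged A, is in category X.
The only rule concluding "it is tagged Q" is R25, which needs "it carries flag D"; that is never established.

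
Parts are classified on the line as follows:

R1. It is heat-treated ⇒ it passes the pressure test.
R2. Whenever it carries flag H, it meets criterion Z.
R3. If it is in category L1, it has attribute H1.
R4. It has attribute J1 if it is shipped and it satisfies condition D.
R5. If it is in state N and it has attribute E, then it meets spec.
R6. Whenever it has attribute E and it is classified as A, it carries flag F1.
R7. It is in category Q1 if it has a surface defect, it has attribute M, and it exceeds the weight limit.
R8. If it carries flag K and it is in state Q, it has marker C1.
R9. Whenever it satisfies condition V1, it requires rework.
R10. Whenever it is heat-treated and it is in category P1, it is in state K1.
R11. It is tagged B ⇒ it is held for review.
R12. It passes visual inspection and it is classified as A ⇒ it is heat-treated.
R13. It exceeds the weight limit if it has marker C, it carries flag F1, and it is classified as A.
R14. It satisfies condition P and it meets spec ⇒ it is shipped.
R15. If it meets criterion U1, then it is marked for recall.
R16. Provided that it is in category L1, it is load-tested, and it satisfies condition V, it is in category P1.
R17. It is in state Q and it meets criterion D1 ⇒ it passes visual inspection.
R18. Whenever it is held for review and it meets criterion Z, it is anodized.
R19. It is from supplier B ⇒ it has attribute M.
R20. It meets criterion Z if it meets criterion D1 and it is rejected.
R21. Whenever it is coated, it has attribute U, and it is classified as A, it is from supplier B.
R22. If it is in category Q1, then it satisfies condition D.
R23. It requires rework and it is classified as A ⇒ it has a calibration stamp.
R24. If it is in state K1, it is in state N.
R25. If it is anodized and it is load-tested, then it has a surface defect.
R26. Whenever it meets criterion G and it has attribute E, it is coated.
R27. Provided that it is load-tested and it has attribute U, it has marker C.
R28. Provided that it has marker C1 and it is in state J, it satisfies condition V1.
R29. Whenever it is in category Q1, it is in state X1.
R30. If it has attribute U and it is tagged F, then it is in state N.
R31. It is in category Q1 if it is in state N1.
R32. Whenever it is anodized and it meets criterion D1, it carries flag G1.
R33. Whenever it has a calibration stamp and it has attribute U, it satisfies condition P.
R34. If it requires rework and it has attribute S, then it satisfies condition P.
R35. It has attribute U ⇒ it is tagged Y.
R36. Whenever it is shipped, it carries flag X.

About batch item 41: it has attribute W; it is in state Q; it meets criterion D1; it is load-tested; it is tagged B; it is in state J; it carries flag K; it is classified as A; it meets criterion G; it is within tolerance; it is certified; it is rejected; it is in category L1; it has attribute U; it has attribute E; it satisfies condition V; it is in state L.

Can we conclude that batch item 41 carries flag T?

No

Forward chaining from the given facts derives: has attribute H1, carries flag F1, has marker C1, is held for review, is in category P1, passes visual inspection, meets criterion Z, is coated, has marker C, satisfies condition V1, is tagged Y, requires rework, is heat-treated, exceeds the weight limit, is anodized, is from supplier B, has a calibration stamp, has a surface defect, carries flag G1, satisfies condition P, passes the pressure test, is in state K1, has attribute M, is in state N, meets spec, is in category Q1, is shipped, satisfies condition D, is in state X1, carries flag X, has attribute J1.
No rule has "it carries flag T" as its conclusion, and it is not among the given facts.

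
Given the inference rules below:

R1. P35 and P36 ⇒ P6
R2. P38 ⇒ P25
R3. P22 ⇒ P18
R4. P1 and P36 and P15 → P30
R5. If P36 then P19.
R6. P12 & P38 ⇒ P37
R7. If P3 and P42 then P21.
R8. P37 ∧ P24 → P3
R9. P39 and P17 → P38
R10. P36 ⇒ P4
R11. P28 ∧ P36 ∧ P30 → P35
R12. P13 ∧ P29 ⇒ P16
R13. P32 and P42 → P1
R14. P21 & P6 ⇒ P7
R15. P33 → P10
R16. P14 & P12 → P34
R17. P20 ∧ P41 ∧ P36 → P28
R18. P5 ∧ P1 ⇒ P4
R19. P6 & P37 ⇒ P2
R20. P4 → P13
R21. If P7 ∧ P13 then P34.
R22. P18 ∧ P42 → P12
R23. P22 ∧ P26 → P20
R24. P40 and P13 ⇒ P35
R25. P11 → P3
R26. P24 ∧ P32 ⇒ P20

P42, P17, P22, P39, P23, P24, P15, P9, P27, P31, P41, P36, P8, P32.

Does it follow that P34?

P18  (by R3: P22)
P38  (by R9: P39, P17)
P4  (by R10: P36)
P1  (by R13: P32, P42)
P13  (by R20: P4)
P12  (by R22: P18, P42)
P20  (by R26: P24, P32)
P30  (by R4: P1, P36, P15)
P37  (by R6: P12, P38)
P3  (by R8: P37, P24)
P28  (by R17: P20, P41, P36)
P21  (by R7: P3, P42)
P35  (by R11: P28, P36, P30)
P6  (by R1: P35, P36)
P7  (by R14: P21, P6)
P34  (by R21: P7, P13)

Yes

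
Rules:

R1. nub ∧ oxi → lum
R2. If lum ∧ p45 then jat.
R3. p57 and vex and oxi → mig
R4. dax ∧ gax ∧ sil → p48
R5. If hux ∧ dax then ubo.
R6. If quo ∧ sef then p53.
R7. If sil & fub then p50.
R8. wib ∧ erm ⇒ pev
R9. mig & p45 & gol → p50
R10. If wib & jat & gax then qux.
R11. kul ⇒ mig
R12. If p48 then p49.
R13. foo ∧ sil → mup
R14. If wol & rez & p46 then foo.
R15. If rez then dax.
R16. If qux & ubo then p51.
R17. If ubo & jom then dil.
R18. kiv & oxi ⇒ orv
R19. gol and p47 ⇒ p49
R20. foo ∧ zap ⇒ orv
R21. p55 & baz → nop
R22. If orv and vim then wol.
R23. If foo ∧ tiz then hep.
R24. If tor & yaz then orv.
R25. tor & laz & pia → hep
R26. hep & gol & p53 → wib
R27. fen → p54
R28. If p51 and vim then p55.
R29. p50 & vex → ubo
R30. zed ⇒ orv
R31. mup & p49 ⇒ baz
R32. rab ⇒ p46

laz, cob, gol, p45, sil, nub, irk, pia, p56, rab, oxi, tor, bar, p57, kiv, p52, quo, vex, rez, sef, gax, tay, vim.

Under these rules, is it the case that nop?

Yes

lum  (by R1: nub, oxi)
jat  (by R2: lum, p45)
mig  (by R3: p57, vex, oxi)
p53  (by R6: quo, sef)
p50  (by R9: mig, p45, gol)
dax  (by R15: rez)
orv  (by R18: kiv, oxi)
wol  (by R22: orv, vim)
hep  (by R25: tor, laz, pia)
wib  (by R26: hep, gol, p53)
ubo  (by R29: p50, vex)
p46  (by R32: rab)
p48  (by R4: dax, gax, sil)
qux  (by R10: wib, jat, gax)
p49  (by R12: p48)
foo  (by R14: wol, rez, p46)
p51  (by R16: qux, ubo)
p55  (by R28: p51, vim)
mup  (by R13: foo, sil)
baz  (by R31: mup, p49)
nop  (by R21: p55, baz)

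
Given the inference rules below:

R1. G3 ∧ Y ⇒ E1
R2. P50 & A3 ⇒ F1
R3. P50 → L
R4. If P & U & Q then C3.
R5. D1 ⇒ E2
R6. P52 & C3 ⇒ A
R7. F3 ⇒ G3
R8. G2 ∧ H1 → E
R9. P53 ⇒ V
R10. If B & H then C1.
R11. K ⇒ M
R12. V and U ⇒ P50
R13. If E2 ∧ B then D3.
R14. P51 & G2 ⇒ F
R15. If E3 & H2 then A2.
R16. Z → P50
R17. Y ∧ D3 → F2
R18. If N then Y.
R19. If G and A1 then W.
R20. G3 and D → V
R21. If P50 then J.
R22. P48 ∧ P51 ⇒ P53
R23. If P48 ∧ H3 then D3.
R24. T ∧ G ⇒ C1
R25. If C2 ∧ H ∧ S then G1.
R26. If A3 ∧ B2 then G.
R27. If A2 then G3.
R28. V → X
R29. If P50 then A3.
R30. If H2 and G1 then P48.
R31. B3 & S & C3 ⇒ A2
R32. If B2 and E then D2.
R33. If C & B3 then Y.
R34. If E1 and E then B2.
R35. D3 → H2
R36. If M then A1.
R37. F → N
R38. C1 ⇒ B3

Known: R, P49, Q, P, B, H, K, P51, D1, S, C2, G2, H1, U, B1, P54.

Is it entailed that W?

Yes

C3  (by R4: P, U, Q)
E2  (by R5: D1)
E  (by R8: G2, H1)
C1  (by R10: B, H)
M  (by R11: K)
D3  (by R13: E2, B)
F  (by R14: P51, G2)
G1  (by R25: C2, H, S)
H2  (by R35: D3)
A1  (by R36: M)
N  (by R37: F)
B3  (by R38: C1)
Y  (by R18: N)
P48  (by R30: H2, G1)
A2  (by R31: B3, S, C3)
P53  (by R22: P48, P51)
G3  (by R27: A2)
E1  (by R1: G3, Y)
V  (by R9: P53)
P50  (by R12: V, U)
A3  (by R29: P50)
B2  (by R34: E1, E)
G  (by R26: A3, B2)
W  (by R19: G, A1)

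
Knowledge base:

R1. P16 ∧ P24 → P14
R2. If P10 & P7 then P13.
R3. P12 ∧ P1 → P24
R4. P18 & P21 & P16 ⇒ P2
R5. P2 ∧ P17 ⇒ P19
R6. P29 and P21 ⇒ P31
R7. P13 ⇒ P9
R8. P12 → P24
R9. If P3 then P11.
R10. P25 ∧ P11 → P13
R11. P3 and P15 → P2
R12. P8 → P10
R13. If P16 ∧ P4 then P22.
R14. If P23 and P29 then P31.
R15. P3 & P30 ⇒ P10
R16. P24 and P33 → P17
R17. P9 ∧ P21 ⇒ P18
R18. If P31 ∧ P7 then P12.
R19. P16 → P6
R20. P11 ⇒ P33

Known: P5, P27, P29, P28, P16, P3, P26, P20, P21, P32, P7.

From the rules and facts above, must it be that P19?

Forward chaining from the given facts derives: P31, P11, P12, P6, P33, P24, P17, P14.
The only rule concluding P19 is R5, which needs P2; that is never established.

No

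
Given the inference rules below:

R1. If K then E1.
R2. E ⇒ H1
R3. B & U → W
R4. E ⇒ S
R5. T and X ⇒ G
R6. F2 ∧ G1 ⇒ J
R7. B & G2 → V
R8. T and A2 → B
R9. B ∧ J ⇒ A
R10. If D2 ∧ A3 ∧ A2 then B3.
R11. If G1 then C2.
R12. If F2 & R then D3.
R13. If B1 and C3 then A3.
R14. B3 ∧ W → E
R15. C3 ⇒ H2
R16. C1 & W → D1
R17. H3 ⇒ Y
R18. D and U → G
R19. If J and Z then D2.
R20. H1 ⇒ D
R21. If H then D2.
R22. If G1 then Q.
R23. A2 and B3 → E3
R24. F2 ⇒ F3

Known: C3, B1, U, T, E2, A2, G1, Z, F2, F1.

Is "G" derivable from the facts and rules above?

Yes

J  (by R6: F2, G1)
B  (by R8: T, A2)
A3  (by R13: B1, C3)
D2  (by R19: J, Z)
W  (by R3: B, U)
B3  (by R10: D2, A3, A2)
E  (by R14: B3, W)
H1  (by R2: E)
D  (by R20: H1)
G  (by R18: D, U)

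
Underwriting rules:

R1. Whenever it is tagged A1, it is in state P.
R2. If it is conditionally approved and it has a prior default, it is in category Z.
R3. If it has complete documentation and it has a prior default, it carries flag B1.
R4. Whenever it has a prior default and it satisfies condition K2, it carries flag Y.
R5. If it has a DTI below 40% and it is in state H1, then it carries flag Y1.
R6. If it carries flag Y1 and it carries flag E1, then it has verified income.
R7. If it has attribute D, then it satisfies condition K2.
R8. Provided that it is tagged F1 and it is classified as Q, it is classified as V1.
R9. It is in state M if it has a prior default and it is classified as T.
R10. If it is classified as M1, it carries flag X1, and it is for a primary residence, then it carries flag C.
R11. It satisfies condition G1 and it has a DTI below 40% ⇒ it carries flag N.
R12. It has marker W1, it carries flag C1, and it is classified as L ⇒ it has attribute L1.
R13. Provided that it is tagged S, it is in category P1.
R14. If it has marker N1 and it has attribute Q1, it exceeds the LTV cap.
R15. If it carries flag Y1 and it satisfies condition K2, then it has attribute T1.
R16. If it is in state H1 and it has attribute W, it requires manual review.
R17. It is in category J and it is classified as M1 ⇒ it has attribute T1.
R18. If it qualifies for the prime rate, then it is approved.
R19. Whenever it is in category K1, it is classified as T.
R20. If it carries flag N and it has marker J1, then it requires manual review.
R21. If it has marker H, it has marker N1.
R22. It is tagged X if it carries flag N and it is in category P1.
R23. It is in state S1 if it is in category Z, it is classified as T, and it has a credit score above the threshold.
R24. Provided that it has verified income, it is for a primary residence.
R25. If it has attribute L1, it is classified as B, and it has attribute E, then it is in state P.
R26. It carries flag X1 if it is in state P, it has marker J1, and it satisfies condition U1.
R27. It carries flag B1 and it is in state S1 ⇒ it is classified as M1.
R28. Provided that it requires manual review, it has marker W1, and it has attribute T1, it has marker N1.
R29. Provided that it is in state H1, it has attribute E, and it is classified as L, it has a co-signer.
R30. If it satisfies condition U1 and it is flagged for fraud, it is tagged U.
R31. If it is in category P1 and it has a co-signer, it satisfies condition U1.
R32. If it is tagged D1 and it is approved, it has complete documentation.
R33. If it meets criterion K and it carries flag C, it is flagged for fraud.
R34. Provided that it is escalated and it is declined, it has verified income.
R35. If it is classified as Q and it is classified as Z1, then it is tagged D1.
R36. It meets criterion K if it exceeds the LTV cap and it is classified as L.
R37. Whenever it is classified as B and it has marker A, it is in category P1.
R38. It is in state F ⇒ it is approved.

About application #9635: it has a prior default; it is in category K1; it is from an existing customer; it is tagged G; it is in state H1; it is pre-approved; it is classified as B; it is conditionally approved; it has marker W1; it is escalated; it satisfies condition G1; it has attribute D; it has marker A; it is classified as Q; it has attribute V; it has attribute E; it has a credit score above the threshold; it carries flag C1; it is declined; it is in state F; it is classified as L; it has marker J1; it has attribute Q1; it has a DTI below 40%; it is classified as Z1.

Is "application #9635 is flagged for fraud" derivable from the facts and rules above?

Yes

By R2 (it is conditionally approved, it has a prior default): it is in category Z.
By R5 (it has a DTI below 40%, it is in state H1): it carries flag Y1.
By R7 (it has attribute D): it satisfies condition K2.
By R11 (it satisfies condition G1, it has a DTI below 40%): it carries flag N.
By R12 (it has marker W1, it carries flag C1, it is classified as L): it has attribute L1.
By R15 (it carries flag Y1, it satisfies condition K2): it has attribute T1.
By R19 (it is in category K1): it is classified as T.
By R20 (it carries flag N, it has marker J1): it requires manual review.
By R23 (it is in category Z, it is classified as T, it has a credit score above the threshold): it is in state S1.
By R25 (it has attribute L1, it is classified as B, it has attribute E): it is in state P.
By R28 (it requires manual review, it has marker W1, it has attribute T1): it has marker N1.
By R29 (it is in state H1, it has attribute E, it is classified as L): it has a co-signer.
By R34 (it is escalated, it is declined): it has verified income.
By R35 (it is classified as Q, it is classified as Z1): it is tagged D1.
By R37 (it is classified as B, it has marker A): it is in category P1.
By R38 (it is in state F): it is approved.
By R14 (it has marker N1, it has attribute Q1): it exceeds the LTV cap.
By R24 (it has verified income): it is for a primary residence.
By R31 (it is in category P1, it has a co-signer): it satisfies condition U1.
By R32 (it is tagged D1, it is approved): it has complete documentation.
By R36 (it exceeds the LTV cap, it is classified as L): it meets criterion K.
By R3 (it has complete documentation, it has a prior default): it carries flag B1.
By R26 (it is in state P, it has marker J1, it satisfies condition U1): it carries flag X1.
By R27 (it carries flag B1, it is in state S1): it is classified as M1.
By R10 (it is classified as M1, it carries flag X1, it is for a primary residence): it carries flag C.
By R33 (it meets criterion K, it carries flag C): it is flagged for fraud.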